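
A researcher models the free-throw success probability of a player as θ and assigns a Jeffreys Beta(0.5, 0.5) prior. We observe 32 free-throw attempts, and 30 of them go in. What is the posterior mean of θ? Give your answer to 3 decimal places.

Posterior mean ≈ 0.924

Observing 30 successes and 2 failures updates Beta(0.5, 0.5) by adding the success and failure counts to the two shape parameters: α = 0.5+30 = 30.5, β = 0.5+2 = 2.5.
Posterior mean = α/(α+β) = 30.5/33 = 0.924.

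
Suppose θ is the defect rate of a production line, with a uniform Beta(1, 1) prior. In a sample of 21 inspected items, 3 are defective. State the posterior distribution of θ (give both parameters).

Posterior: Beta(4, 19)

The binomial likelihood is conjugate to the Beta prior: with 3 successes and 18 failures, the posterior is Beta(1+3, 1+18) = Beta(4, 19).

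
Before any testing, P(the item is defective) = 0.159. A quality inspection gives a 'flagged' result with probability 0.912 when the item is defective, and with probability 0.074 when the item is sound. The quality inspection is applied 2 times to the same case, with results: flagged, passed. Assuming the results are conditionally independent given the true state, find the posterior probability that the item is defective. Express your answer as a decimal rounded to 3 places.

Posterior P(H) ≈ 0.181

Let H be the event that the item is defective; start with P(H) = 0.159. P('flagged'|H) = 0.912, P('flagged'|¬H) = 0.074.
Update on result 1 ('flagged'): P(H) ← 0.912·0.1590 / (0.912·0.1590 + 0.074·0.8410) = 0.14501/0.20724 = 0.6997.
Update on result 2 ('passed'): P(H) ← 0.088·0.6997 / (0.088·0.6997 + 0.926·0.3003) = 0.061574/0.33965 = 0.1813.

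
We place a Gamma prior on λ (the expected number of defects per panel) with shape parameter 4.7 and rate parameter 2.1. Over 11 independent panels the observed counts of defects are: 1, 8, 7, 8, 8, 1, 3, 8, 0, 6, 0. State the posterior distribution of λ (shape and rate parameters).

The Poisson likelihood adds the total count to the shape and the number of exposure periods to the rate. Here ∑xᵢ = 50 and n = 11, so shape 4.7→54.7 and rate 2.1→13.1.

Posterior: Gamma(shape=54.7, rate=13.1)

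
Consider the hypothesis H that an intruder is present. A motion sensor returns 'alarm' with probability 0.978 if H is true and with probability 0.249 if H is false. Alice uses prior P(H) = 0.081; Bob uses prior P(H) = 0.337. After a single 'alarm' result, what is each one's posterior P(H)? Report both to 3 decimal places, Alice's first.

Alice: 0.257; Bob: 0.666

P('+'|H) = 0.978, P('+'|¬H) = 0.249.
Alice: numerator 0.978·0.081 = 0.079218; evidence = 0.079218+0.249·0.919 = 0.30805; posterior = 0.257.
Bob: numerator 0.978·0.337 = 0.32959; evidence = 0.32959+0.249·0.663 = 0.49467; posterior = 0.666.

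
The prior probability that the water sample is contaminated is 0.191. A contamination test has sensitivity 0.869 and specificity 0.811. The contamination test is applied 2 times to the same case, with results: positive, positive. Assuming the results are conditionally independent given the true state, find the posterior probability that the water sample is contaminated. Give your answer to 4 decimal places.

Let H be the event that the water sample is contaminated; start with P(H) = 0.191. P('positive'|H) = 0.869, P('positive'|¬H) = 0.189.
Update on result 1 ('positive'): P(H) ← 0.869·0.1910 / (0.869·0.1910 + 0.189·0.8090) = 0.16598/0.31888 = 0.5205.
Update on result 2 ('positive'): P(H) ← 0.869·0.5205 / (0.869·0.5205 + 0.189·0.4795) = 0.45232/0.54294 = 0.8331.

Posterior P(H) ≈ 0.8331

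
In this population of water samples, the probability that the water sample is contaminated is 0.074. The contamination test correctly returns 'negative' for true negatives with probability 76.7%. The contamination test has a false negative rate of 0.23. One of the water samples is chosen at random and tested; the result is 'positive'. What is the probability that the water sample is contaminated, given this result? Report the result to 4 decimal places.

P(H | E) ≈ 0.2089

Let H be the event that the water sample is contaminated. P(H) = 0.074, so P(¬H) = 0.926. With E the 'positive' result, P(E|H) = 0.77 and P(E|¬H) = 0.233.
P(E) = 0.77·0.074 + 0.233·0.926 = 0.056980 + 0.21576 = 0.27274.
By Bayes' theorem, P(H|E) = 0.056980 / 0.27274 = 0.2089.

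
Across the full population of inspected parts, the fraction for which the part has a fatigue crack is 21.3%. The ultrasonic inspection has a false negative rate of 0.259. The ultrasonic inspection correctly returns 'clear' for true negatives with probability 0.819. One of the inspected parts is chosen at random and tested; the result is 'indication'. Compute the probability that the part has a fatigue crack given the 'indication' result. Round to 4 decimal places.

P(H | E) ≈ 0.5256

Write H for 'the part has a fatigue crack'. Prior odds H:¬H = 0.213/0.787 = 0.27065. For the 'indication' outcome, the likelihood ratio is 0.741/0.181 = 4.0939.
Posterior odds = 0.27065 × 4.0939 = 1.1080, so P(H|E) = 1.1080/(1+1.1080) = 0.5256.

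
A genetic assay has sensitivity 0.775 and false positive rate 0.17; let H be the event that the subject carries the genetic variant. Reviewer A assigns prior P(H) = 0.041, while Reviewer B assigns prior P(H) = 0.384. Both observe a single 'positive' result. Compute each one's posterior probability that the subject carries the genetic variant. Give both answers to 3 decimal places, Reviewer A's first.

The likelihood ratio for a 'positive' result is 0.775/0.17 = 4.5588.
Reviewer A: prior odds 0.041/0.959 = 0.042753; posterior odds 0.19490; posterior probability 0.163.
Reviewer B: prior odds 0.384/0.616 = 0.62338; posterior odds 2.8419; posterior probability 0.740.

Reviewer A: 0.163; Reviewer B: 0.740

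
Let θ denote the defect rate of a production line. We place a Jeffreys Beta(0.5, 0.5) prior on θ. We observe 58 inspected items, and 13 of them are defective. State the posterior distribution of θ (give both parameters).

Posterior: Beta(13.5, 45.5)

Observing 13 successes and 45 failures updates Beta(0.5, 0.5) by adding the success and failure counts to the two shape parameters: α = 0.5+13 = 13.5, β = 0.5+45 = 45.5.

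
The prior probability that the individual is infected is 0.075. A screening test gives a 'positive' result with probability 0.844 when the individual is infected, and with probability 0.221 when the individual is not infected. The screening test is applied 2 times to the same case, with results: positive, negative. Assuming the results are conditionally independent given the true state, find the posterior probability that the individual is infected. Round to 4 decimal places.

Posterior P(H) ≈ 0.0584

With H the event that the individual is infected, the joint likelihood of the observed sequence is P(data|H) = 0.844·0.156 = 0.13166 and P(data|¬H) = 0.221·0.779 = 0.17216.
Bayes: P(H|data) = 0.075·0.13166 / (0.075·0.13166 + 0.925·0.17216) = 0.0098748/0.16912 = 0.0584.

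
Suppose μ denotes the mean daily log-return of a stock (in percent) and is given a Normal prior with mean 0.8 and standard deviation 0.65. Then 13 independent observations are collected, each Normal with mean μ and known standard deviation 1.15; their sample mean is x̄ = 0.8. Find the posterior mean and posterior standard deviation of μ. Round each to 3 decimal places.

Posterior mean ≈ 0.800; posterior SD ≈ 0.286

With known σ, the Normal prior is conjugate. Weight on the data is w = (n/σ²)/(n/σ² + 1/τ₀²) = 9.82987/(9.82987+2.36686) = 0.80594.
Posterior mean = w·x̄ + (1−w)·μ₀ = 0.80594·0.8 + 0.19406·0.8 = 0.800. Posterior variance = 1/(9.82987+2.36686) = 0.0819892, so SD = 0.286.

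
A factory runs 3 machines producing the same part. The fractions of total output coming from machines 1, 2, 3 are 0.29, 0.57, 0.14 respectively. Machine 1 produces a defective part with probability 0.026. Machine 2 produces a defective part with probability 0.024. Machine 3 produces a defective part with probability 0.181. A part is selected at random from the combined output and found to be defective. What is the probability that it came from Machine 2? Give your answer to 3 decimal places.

Posterior probability ≈ 0.294

P(defective|M1) = 0.026; P(defective|M2) = 0.024; P(defective|M3) = 0.181.
Prior × likelihood for each source: 0.29·0.026=0.007540, 0.57·0.024=0.01368, 0.14·0.181=0.02534. Summing gives P(defective) = 0.046560.
P(Machine 2 | defective) = 0.01368 / 0.046560 = 0.294.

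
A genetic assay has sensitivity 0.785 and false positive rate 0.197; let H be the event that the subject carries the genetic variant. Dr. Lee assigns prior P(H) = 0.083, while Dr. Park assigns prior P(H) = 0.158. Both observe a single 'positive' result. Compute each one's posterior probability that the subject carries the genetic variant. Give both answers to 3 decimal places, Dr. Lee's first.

Dr. Lee: 0.265; Dr. Park: 0.428

P('+'|H) = 0.785, P('+'|¬H) = 0.197.
Dr. Lee: numerator 0.785·0.083 = 0.065155; evidence = 0.065155+0.197·0.917 = 0.24580; posterior = 0.265.
Dr. Park: numerator 0.785·0.158 = 0.12403; evidence = 0.12403+0.197·0.842 = 0.28990; posterior = 0.428.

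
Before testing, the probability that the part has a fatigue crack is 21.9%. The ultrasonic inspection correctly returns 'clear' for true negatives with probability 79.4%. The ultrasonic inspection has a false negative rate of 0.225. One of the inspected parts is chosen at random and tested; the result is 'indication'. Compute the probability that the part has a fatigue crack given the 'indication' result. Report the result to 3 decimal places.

P(H | E) ≈ 0.513

Write H for 'the part has a fatigue crack'. Prior odds H:¬H = 0.219/0.781 = 0.28041. For the 'indication' outcome, the likelihood ratio is 0.775/0.206 = 3.7621.
Posterior odds = 0.28041 × 3.7621 = 1.0549, so P(H|E) = 1.0549/(1+1.0549) = 0.513.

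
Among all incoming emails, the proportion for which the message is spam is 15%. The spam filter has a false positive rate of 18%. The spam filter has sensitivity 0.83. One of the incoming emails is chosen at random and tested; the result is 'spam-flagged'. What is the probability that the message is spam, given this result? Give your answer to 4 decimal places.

Let H be the event that the message is spam. P(H) = 0.15, so P(¬H) = 0.85. With E the 'spam-flagged' result, P(E|H) = 0.83 and P(E|¬H) = 0.18.
P(E) = 0.83·0.15 + 0.18·0.85 = 0.12450 + 0.15300 = 0.27750.
By Bayes' theorem, P(H|E) = 0.12450 / 0.27750 = 0.4486.

P(H | E) ≈ 0.4486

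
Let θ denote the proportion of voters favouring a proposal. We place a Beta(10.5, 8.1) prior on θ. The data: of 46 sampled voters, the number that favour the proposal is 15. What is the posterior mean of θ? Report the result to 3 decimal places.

Posterior mean ≈ 0.395

The binomial likelihood is conjugate to the Beta prior: with 15 successes and 31 failures, the posterior is Beta(10.5+15, 8.1+31) = Beta(25.5, 39.1).
E[θ | data] = 25.5/(25.5+39.1) = 0.395.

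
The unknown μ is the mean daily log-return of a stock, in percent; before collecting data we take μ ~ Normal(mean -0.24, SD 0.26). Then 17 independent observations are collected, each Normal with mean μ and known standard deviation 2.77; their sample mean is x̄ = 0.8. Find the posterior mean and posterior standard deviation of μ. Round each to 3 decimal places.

Posterior mean ≈ -0.105; posterior SD ≈ 0.242

Prior precision 1/τ₀² = 1/0.26² = 14.7929; data precision n/σ² = 17/2.77² = 2.21559.
Posterior precision = 14.7929 + 2.21559 = 17.0085, giving posterior SD = 1/√17.0085 = 0.242.
Posterior mean = (14.7929·-0.24 + 2.21559·0.8) / 17.0085 = -0.105.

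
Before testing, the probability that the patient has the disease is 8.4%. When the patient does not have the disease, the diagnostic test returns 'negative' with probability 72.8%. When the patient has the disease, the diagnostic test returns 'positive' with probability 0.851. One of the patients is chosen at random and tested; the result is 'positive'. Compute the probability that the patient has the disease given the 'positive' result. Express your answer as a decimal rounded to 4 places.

Write H for 'the patient has the disease'. Prior odds H:¬H = 0.084/0.916 = 0.091703. For the 'positive' outcome, the likelihood ratio is 0.851/0.272 = 3.1287.
Posterior odds = 0.091703 × 3.1287 = 0.28691, so P(H|E) = 0.28691/(1+0.28691) = 0.2229.

P(H | E) ≈ 0.2229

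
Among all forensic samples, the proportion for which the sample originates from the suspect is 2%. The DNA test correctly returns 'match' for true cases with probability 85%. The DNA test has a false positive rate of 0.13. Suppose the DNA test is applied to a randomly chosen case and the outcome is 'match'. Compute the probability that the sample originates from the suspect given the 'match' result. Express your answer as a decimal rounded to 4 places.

P(H | E) ≈ 0.1177

Let H be the event that the sample originates from the suspect. P(H) = 0.02, so P(¬H) = 0.98. With E the 'match' result, P(E|H) = 0.85 and P(E|¬H) = 0.13.
P(E) = 0.85·0.02 + 0.13·0.98 = 0.017000 + 0.12740 = 0.14440.
By Bayes' theorem, P(H|E) = 0.017000 / 0.14440 = 0.1177.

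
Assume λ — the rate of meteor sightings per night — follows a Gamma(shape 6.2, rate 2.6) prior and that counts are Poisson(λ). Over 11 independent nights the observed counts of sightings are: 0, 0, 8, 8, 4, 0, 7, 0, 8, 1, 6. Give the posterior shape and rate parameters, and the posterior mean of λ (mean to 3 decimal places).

The Poisson likelihood adds the total count to the shape and the number of exposure periods to the rate. Here ∑xᵢ = 42 and n = 11, so shape 6.2→48.2 and rate 2.6→13.6.
E[λ | data] = 48.2/13.6 = 3.544.

Posterior: Gamma(shape=48.2, rate=13.6); mean ≈ 3.544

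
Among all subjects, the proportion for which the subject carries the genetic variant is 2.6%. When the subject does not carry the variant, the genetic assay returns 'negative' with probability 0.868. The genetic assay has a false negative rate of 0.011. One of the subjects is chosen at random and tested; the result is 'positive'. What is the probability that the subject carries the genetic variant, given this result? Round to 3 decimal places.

Write H for 'the subject carries the genetic variant'. Prior odds H:¬H = 0.026/0.974 = 0.026694. For the 'positive' outcome, the likelihood ratio is 0.989/0.132 = 7.4924.
Posterior odds = 0.026694 × 7.4924 = 0.20000, so P(H|E) = 0.20000/(1+0.20000) = 0.167.

P(H | E) ≈ 0.167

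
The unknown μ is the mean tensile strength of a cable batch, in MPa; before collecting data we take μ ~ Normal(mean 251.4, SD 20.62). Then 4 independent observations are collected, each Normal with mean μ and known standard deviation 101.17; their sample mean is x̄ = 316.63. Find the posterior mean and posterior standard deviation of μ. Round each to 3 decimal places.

Posterior mean ≈ 260.694; posterior SD ≈ 19.095

With known σ, the Normal prior is conjugate. Weight on the data is w = (n/σ²)/(n/σ² + 1/τ₀²) = 0.00039080/(0.00039080+0.00235192) = 0.14249.
Posterior mean = w·x̄ + (1−w)·μ₀ = 0.14249·316.63 + 0.85751·251.4 = 260.694. Posterior variance = 1/(0.00039080+0.00235192) = 364.601, so SD = 19.095.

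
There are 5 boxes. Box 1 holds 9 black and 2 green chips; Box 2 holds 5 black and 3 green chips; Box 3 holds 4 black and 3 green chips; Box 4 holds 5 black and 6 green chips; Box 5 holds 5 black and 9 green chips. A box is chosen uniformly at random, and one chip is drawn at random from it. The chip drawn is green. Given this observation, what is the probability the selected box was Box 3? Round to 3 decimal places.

Posterior probability ≈ 0.197

Tabulate prior·likelihood by source: [1] prior 0.2, lik 0.1818, product 0.03636; [2] prior 0.2, lik 0.375, product 0.07500; [3] prior 0.2, lik 0.4286, product 0.08571; [4] prior 0.2, lik 0.5455, product 0.1091; [5] prior 0.2, lik 0.6429, product 0.1286.
Normalizing constant = 0.43474; the posterior for Box 3 is its product over the sum, 0.08571/0.43474 = 0.197.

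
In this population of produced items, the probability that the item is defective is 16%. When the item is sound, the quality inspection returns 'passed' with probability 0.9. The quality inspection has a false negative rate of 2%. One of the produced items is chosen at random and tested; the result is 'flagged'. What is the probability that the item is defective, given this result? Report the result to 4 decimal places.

Write H for 'the item is defective'. Prior odds H:¬H = 0.16/0.84 = 0.19048. For the 'flagged' outcome, the likelihood ratio is 0.98/0.1 = 9.8000.
Posterior odds = 0.19048 × 9.8000 = 1.8667, so P(H|E) = 1.8667/(1+1.8667) = 0.6512.

P(H | E) ≈ 0.6512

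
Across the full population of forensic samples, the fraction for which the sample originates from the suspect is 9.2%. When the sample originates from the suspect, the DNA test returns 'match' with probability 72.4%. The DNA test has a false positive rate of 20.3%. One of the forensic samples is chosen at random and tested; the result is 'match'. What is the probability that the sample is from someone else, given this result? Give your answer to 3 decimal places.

P(¬H | E) ≈ 0.735

Write H for 'the sample originates from the suspect'. Prior odds H:¬H = 0.092/0.908 = 0.10132. For the 'match' outcome, the likelihood ratio is 0.724/0.203 = 3.5665.
Posterior odds = 0.10132 × 3.5665 = 0.36136, so P(H|E) = 0.36136/(1+0.36136) = 0.265. Then P(¬H|E) = 1 − 0.265 = 0.735.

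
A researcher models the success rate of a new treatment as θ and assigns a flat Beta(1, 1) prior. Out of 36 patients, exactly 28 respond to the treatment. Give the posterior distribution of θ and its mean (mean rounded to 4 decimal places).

The binomial likelihood is conjugate to the Beta prior: with 28 successes and 8 failures, the posterior is Beta(1+28, 1+8) = Beta(29, 9).
E[θ | data] = 29/(29+9) = 0.7632.

Posterior: Beta(29, 9); mean ≈ 0.7632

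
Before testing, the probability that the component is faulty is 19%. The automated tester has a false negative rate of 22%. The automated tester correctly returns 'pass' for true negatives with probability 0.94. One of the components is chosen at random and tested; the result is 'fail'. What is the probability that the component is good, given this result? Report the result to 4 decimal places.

Let H be the event that the component is faulty. P(H) = 0.19, so P(¬H) = 0.81. With E the 'fail' result, P(E|H) = 0.78 and P(E|¬H) = 0.06.
P(E) = 0.78·0.19 + 0.06·0.81 = 0.14820 + 0.048600 = 0.19680.
By Bayes' theorem, P(H|E) = 0.14820 / 0.19680 = 0.7530. Hence P(¬H|E) = 1 − 0.7530 = 0.2470.

P(¬H | E) ≈ 0.2470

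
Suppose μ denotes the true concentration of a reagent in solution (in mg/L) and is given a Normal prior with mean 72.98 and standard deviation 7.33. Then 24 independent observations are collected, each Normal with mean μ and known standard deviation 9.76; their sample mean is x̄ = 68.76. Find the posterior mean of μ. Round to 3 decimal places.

Posterior mean ≈ 69.050

Prior precision 1/τ₀² = 1/7.33² = 0.0186120; data precision n/σ² = 24/9.76² = 0.251948.
Posterior precision = 0.0186120 + 0.251948 = 0.270560.
Posterior mean = (0.0186120·72.98 + 0.251948·68.76) / 0.270560 = 69.050.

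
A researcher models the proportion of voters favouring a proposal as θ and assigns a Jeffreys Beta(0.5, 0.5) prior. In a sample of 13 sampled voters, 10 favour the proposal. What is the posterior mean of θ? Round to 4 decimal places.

The binomial likelihood is conjugate to the Beta prior: with 10 successes and 3 failures, the posterior is Beta(0.5+10, 0.5+3) = Beta(10.5, 3.5).
Posterior mean = α/(α+β) = 10.5/14 = 0.7500.

Posterior mean ≈ 0.7500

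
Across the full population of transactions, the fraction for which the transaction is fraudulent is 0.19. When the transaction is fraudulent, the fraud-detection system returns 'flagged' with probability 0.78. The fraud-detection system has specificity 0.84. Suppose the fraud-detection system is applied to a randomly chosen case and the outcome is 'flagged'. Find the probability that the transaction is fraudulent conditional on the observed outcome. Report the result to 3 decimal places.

Write H for 'the transaction is fraudulent'. Prior odds H:¬H = 0.19/0.81 = 0.23457. For the 'flagged' outcome, the likelihood ratio is 0.78/0.16 = 4.8750.
Posterior odds = 0.23457 × 4.8750 = 1.1435, so P(H|E) = 1.1435/(1+1.1435) = 0.533.

P(H | E) ≈ 0.533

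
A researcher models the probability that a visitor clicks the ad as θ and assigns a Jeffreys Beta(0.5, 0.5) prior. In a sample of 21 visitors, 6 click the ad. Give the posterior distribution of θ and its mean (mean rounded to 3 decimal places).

Posterior: Beta(6.5, 15.5); mean ≈ 0.295

The binomial likelihood is conjugate to the Beta prior: with 6 successes and 15 failures, the posterior is Beta(0.5+6, 0.5+15) = Beta(6.5, 15.5).
Posterior mean = α/(α+β) = 6.5/22 = 0.295.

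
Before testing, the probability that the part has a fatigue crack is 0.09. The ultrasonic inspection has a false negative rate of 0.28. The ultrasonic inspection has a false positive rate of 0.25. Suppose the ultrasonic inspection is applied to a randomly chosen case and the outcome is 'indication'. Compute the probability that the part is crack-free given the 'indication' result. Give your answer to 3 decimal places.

Write H for 'the part has a fatigue crack'. Prior odds H:¬H = 0.09/0.91 = 0.098901. For the 'indication' outcome, the likelihood ratio is 0.72/0.25 = 2.8800.
Posterior odds = 0.098901 × 2.8800 = 0.28484, so P(H|E) = 0.28484/(1+0.28484) = 0.222. Then P(¬H|E) = 1 − 0.222 = 0.778.

P(¬H | E) ≈ 0.778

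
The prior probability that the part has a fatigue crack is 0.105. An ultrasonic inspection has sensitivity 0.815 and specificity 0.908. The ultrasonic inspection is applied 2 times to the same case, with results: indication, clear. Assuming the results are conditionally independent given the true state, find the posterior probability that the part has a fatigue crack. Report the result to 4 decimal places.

Posterior P(H) ≈ 0.1747

With H the event that the part has a fatigue crack, the joint likelihood of the observed sequence is P(data|H) = 0.815·0.185 = 0.15077 and P(data|¬H) = 0.092·0.908 = 0.083536.
Bayes: P(H|data) = 0.105·0.15077 / (0.105·0.15077 + 0.895·0.083536) = 0.015831/0.090596 = 0.1747.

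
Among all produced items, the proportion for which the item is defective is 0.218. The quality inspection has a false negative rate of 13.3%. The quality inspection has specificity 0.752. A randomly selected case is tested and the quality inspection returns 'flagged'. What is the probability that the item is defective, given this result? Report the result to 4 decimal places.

Write H for 'the item is defective'. Prior odds H:¬H = 0.218/0.782 = 0.27877. For the 'flagged' outcome, the likelihood ratio is 0.867/0.248 = 3.4960.
Posterior odds = 0.27877 × 3.4960 = 0.97458, so P(H|E) = 0.97458/(1+0.97458) = 0.4936.

P(H | E) ≈ 0.4936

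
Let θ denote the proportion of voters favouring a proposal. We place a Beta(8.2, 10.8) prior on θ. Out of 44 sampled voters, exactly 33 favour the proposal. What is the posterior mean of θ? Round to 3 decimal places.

The binomial likelihood is conjugate to the Beta prior: with 33 successes and 11 failures, the posterior is Beta(8.2+33, 10.8+11) = Beta(41.2, 21.8).
Posterior mean = α/(α+β) = 41.2/63 = 0.654.

Posterior mean ≈ 0.654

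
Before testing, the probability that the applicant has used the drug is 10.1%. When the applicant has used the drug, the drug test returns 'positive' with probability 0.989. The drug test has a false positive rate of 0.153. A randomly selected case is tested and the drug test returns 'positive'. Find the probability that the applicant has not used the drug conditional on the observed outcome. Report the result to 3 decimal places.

Write H for 'the applicant has used the drug'. Prior odds H:¬H = 0.101/0.899 = 0.11235. For the 'positive' outcome, the likelihood ratio is 0.989/0.153 = 6.4641.
Posterior odds = 0.11235 × 6.4641 = 0.72622, so P(H|E) = 0.72622/(1+0.72622) = 0.421. Then P(¬H|E) = 1 − 0.421 = 0.579.

P(¬H | E) ≈ 0.579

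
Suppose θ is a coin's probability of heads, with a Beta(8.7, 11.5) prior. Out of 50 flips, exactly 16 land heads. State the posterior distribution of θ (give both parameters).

Observing 16 successes and 34 failures updates Beta(8.7, 11.5) by adding the success and failure counts to the two shape parameters: α = 8.7+16 = 24.7, β = 11.5+34 = 45.5.

Posterior: Beta(24.7, 45.5)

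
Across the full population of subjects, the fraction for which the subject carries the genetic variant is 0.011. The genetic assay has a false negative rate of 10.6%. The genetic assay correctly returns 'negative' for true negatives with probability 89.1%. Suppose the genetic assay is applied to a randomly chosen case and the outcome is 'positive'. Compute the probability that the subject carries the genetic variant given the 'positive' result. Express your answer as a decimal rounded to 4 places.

P(H | E) ≈ 0.0836

Write H for 'the subject carries the genetic variant'. Prior odds H:¬H = 0.011/0.989 = 0.011122. For the 'positive' outcome, the likelihood ratio is 0.894/0.109 = 8.2018.
Posterior odds = 0.011122 × 8.2018 = 0.091224, so P(H|E) = 0.091224/(1+0.091224) = 0.0836.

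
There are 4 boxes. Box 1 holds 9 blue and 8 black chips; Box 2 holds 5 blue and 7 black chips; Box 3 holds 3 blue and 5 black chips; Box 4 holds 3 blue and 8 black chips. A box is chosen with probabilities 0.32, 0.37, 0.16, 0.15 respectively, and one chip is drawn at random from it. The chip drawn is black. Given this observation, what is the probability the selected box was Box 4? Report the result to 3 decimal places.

Tabulate prior·likelihood by source: [1] prior 0.32, lik 0.4706, product 0.1506; [2] prior 0.37, lik 0.5833, product 0.2158; [3] prior 0.16, lik 0.625, product 0.1000; [4] prior 0.15, lik 0.7273, product 0.1091.
Normalizing constant = 0.57551; the posterior for Box 4 is its product over the sum, 0.1091/0.57551 = 0.190.

Posterior probability ≈ 0.190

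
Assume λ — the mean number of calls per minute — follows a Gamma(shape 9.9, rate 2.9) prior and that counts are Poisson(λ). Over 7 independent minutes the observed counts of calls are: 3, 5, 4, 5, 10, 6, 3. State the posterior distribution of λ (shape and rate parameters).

Posterior: Gamma(shape=45.9, rate=9.9)

The Poisson likelihood adds the total count to the shape and the number of exposure periods to the rate. Here ∑xᵢ = 36 and n = 7, so shape 9.9→45.9 and rate 2.9→9.9.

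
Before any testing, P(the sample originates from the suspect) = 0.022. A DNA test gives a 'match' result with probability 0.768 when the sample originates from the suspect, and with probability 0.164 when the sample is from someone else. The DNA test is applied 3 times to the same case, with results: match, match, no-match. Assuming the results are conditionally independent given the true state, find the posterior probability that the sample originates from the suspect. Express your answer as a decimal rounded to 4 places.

Posterior P(H) ≈ 0.1204

Let H be the event that the sample originates from the suspect; start with P(H) = 0.022. P('match'|H) = 0.768, P('match'|¬H) = 0.164.
Update on result 1 ('match'): P(H) ← 0.768·0.0220 / (0.768·0.0220 + 0.164·0.9780) = 0.016896/0.17729 = 0.0953.
Update on result 2 ('match'): P(H) ← 0.768·0.0953 / (0.768·0.0953 + 0.164·0.9047) = 0.073192/0.22156 = 0.3303.
Update on result 3 ('no-match'): P(H) ← 0.232·0.3303 / (0.232·0.3303 + 0.836·0.6697) = 0.076640/0.63647 = 0.1204.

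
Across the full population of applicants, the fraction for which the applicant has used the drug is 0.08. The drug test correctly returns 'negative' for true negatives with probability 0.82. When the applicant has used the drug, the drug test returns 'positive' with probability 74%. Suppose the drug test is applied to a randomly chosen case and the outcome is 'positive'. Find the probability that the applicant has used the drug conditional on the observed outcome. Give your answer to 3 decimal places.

Let H be the event that the applicant has used the drug. P(H) = 0.08, so P(¬H) = 0.92. With E the 'positive' result, P(E|H) = 0.74 and P(E|¬H) = 0.18.
P(E) = 0.74·0.08 + 0.18·0.92 = 0.059200 + 0.16560 = 0.22480.
By Bayes' theorem, P(H|E) = 0.059200 / 0.22480 = 0.263.

P(H | E) ≈ 0.263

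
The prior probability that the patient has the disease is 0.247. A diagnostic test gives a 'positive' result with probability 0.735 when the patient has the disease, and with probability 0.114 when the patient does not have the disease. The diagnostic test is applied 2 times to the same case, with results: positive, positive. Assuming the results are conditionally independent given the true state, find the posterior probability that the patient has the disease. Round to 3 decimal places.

Let H be the event that the patient has the disease; start with P(H) = 0.247. P('positive'|H) = 0.735, P('positive'|¬H) = 0.114.
Update on result 1 ('positive'): P(H) ← 0.735·0.2470 / (0.735·0.2470 + 0.114·0.7530) = 0.18154/0.26739 = 0.6790.
Update on result 2 ('positive'): P(H) ← 0.735·0.6790 / (0.735·0.6790 + 0.114·0.3210) = 0.49904/0.53563 = 0.9317.

Posterior P(H) ≈ 0.932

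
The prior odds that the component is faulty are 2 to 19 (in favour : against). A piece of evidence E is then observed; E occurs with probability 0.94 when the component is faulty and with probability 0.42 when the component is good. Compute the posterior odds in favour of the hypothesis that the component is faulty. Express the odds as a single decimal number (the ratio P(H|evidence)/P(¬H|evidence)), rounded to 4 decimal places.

Prior odds = 2/19 = 0.10526. In log-odds, ln(0.10526) = -2.2513.
Add log likelihood ratio: ln(2.2381) = 0.80563.
Posterior log-odds = -1.4457, so posterior odds = exp(-1.4457) = 0.23559.

Posterior odds ≈ 0.2356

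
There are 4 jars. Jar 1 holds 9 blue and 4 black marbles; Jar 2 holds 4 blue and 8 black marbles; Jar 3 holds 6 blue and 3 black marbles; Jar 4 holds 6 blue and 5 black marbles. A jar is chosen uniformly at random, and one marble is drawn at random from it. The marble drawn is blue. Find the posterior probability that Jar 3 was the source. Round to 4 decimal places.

Posterior probability ≈ 0.2979

Tabulate prior·likelihood by source: [1] prior 0.25, lik 0.6923, product 0.1731; [2] prior 0.25, lik 0.3333, product 0.08333; [3] prior 0.25, lik 0.6667, product 0.1667; [4] prior 0.25, lik 0.5455, product 0.1364.
Normalizing constant = 0.55944; the posterior for Jar 3 is its product over the sum, 0.1667/0.55944 = 0.2979.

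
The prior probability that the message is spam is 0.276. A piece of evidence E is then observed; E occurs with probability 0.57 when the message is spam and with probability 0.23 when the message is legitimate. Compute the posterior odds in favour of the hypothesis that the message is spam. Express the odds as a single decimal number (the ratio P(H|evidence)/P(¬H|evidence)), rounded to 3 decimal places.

Prior odds = 0.276/(1−0.276) = 0.38122.
Likelihood ratio for E = 0.57/0.23 = 2.4783.
Posterior odds = prior odds × LR = 0.94475.

Posterior odds ≈ 0.945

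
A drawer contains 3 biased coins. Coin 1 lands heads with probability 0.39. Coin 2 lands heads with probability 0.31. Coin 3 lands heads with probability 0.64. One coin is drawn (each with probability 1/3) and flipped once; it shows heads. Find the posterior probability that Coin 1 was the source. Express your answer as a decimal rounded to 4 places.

P(heads|C1) = 0.39; P(heads|C2) = 0.31; P(heads|C3) = 0.64.
Prior × likelihood for each source: 0.333333·0.39=0.1300, 0.333333·0.31=0.1033, 0.333333·0.64=0.2133. Summing gives P(heads) = 0.44667.
P(Coin 1 | heads) = 0.1300 / 0.44667 = 0.2910.

Posterior probability ≈ 0.2910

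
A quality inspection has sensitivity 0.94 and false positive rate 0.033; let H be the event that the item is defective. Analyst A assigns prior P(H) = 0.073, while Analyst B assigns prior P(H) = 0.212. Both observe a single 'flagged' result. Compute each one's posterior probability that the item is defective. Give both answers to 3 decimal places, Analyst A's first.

The likelihood ratio for a 'flagged' result is 0.94/0.033 = 28.485.
Analyst A: prior odds 0.073/0.927 = 0.078749; posterior odds 2.2431; posterior probability 0.692.
Analyst B: prior odds 0.212/0.788 = 0.26904; posterior odds 7.6634; posterior probability 0.885.

Analyst A: 0.692; Analyst B: 0.885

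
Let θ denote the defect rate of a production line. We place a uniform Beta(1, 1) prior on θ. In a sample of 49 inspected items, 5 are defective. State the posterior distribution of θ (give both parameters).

Observing 5 successes and 44 failures updates Beta(1, 1) by adding the success and failure counts to the two shape parameters: α = 1+5 = 6, β = 1+44 = 45.

Posterior: Beta(6, 45)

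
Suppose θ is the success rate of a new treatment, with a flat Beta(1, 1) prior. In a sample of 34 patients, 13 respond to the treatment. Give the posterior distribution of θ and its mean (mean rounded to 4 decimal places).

The binomial likelihood is conjugate to the Beta prior: with 13 successes and 21 failures, the posterior is Beta(1+13, 1+21) = Beta(14, 22).
E[θ | data] = 14/(14+22) = 0.3889.

Posterior: Beta(14, 22); mean ≈ 0.3889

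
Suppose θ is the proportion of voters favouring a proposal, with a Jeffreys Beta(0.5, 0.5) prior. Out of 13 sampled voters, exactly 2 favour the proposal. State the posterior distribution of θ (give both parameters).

The binomial likelihood is conjugate to the Beta prior: with 2 successes and 11 failures, the posterior is Beta(0.5+2, 0.5+11) = Beta(2.5, 11.5).

Posterior: Beta(2.5, 11.5)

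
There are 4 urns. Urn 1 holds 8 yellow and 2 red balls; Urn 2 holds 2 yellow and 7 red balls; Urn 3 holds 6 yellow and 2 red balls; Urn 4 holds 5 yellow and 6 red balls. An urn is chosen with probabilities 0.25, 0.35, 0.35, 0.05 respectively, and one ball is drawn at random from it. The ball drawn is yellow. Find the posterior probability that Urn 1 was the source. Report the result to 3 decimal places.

Posterior probability ≈ 0.355

Tabulate prior·likelihood by source: [1] prior 0.25, lik 0.8, product 0.2000; [2] prior 0.35, lik 0.2222, product 0.07778; [3] prior 0.35, lik 0.75, product 0.2625; [4] prior 0.05, lik 0.4545, product 0.02273.
Normalizing constant = 0.56301; the posterior for Urn 1 is its product over the sum, 0.2000/0.56301 = 0.355.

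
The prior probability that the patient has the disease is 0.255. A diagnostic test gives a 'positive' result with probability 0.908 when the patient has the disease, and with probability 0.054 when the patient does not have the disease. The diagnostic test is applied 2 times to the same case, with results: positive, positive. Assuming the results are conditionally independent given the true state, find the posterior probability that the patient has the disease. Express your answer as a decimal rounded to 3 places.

Let H be the event that the patient has the disease; start with P(H) = 0.255. P('positive'|H) = 0.908, P('positive'|¬H) = 0.054.
Update on result 1 ('positive'): P(H) ← 0.908·0.2550 / (0.908·0.2550 + 0.054·0.7450) = 0.23154/0.27177 = 0.8520.
Update on result 2 ('positive'): P(H) ← 0.908·0.8520 / (0.908·0.8520 + 0.054·0.1480) = 0.77359/0.78158 = 0.9898.

Posterior P(H) ≈ 0.990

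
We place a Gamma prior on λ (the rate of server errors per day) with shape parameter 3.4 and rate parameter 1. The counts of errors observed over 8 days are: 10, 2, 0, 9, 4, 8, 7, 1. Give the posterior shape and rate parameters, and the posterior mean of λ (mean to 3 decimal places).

The Poisson likelihood adds the total count to the shape and the number of exposure periods to the rate. Here ∑xᵢ = 41 and n = 8, so shape 3.4→44.4 and rate 1→9.
E[λ | data] = 44.4/9 = 4.933.

Posterior: Gamma(shape=44.4, rate=9); mean ≈ 4.933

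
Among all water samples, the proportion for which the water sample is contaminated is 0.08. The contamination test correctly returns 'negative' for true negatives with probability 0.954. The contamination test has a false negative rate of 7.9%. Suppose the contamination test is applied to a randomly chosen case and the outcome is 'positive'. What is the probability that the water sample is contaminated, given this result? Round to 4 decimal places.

P(H | E) ≈ 0.6352

Let H be the event that the water sample is contaminated. P(H) = 0.08, so P(¬H) = 0.92. With E the 'positive' result, P(E|H) = 0.921 and P(E|¬H) = 0.046.
P(E) = 0.921·0.08 + 0.046·0.92 = 0.073680 + 0.042320 = 0.11600.
By Bayes' theorem, P(H|E) = 0.073680 / 0.11600 = 0.6352.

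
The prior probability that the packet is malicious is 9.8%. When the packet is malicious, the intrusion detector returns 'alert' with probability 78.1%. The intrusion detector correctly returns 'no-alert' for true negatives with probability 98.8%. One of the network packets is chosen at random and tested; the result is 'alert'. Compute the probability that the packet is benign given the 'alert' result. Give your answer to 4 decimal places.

Write H for 'the packet is malicious'. Prior odds H:¬H = 0.098/0.902 = 0.10865. For the 'alert' outcome, the likelihood ratio is 0.781/0.012 = 65.083.
Posterior odds = 0.10865 × 65.083 = 7.0711, so P(H|E) = 7.0711/(1+7.0711) = 0.8761. Then P(¬H|E) = 1 − 0.8761 = 0.1239.

P(¬H | E) ≈ 0.1239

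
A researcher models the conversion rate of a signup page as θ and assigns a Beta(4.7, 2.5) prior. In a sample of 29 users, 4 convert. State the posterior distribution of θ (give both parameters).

Posterior: Beta(8.7, 27.5)

Observing 4 successes and 25 failures updates Beta(4.7, 2.5) by adding the success and failure counts to the two shape parameters: α = 4.7+4 = 8.7, β = 2.5+25 = 27.5.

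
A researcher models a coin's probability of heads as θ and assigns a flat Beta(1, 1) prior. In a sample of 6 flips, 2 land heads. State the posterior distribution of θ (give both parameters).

Observing 2 successes and 4 failures updates Beta(1, 1) by adding the success and failure counts to the two shape parameters: α = 1+2 = 3, β = 1+4 = 5.

Posterior: Beta(3, 5)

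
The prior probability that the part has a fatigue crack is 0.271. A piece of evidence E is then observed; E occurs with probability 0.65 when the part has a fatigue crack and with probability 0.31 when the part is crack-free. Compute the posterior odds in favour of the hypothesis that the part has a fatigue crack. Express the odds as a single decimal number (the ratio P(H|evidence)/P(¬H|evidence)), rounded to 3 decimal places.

Posterior odds ≈ 0.779

Prior odds = 0.271/(1−0.271) = 0.37174. In log-odds, ln(0.37174) = -0.98955.
Add log likelihood ratio: ln(2.0968) = 0.74040.
Posterior log-odds = -0.24915, so posterior odds = exp(-0.24915) = 0.77946.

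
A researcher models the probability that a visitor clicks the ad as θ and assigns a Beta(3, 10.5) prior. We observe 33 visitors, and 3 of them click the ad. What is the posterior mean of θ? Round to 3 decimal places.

Posterior mean ≈ 0.129

Observing 3 successes and 30 failures updates Beta(3, 10.5) by adding the success and failure counts to the two shape parameters: α = 3+3 = 6, β = 10.5+30 = 40.5.
Posterior mean = α/(α+β) = 6/46.5 = 0.129.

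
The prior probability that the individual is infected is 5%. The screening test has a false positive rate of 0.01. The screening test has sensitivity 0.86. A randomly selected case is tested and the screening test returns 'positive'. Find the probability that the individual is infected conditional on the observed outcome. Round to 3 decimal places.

P(H | E) ≈ 0.819

Let H be the event that the individual is infected. P(H) = 0.05, so P(¬H) = 0.95. With E the 'positive' result, P(E|H) = 0.86 and P(E|¬H) = 0.01.
P(E) = 0.86·0.05 + 0.01·0.95 = 0.043000 + 0.0095000 = 0.052500.
By Bayes' theorem, P(H|E) = 0.043000 / 0.052500 = 0.819.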